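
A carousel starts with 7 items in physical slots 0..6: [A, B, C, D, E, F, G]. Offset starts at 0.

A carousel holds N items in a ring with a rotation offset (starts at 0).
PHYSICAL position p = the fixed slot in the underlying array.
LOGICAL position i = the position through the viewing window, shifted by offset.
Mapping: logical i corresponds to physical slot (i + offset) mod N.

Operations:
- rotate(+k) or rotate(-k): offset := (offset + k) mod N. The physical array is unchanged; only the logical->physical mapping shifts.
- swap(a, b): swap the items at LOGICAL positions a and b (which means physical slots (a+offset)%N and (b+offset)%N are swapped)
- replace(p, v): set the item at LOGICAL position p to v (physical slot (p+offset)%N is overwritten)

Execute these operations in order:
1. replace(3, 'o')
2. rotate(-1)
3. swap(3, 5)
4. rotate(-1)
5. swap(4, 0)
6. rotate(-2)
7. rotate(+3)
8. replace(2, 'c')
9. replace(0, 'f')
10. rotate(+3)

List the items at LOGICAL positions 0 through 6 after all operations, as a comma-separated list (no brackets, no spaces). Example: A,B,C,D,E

After op 1 (replace(3, 'o')): offset=0, physical=[A,B,C,o,E,F,G], logical=[A,B,C,o,E,F,G]
After op 2 (rotate(-1)): offset=6, physical=[A,B,C,o,E,F,G], logical=[G,A,B,C,o,E,F]
After op 3 (swap(3, 5)): offset=6, physical=[A,B,E,o,C,F,G], logical=[G,A,B,E,o,C,F]
After op 4 (rotate(-1)): offset=5, physical=[A,B,E,o,C,F,G], logical=[F,G,A,B,E,o,C]
After op 5 (swap(4, 0)): offset=5, physical=[A,B,F,o,C,E,G], logical=[E,G,A,B,F,o,C]
After op 6 (rotate(-2)): offset=3, physical=[A,B,F,o,C,E,G], logical=[o,C,E,G,A,B,F]
After op 7 (rotate(+3)): offset=6, physical=[A,B,F,o,C,E,G], logical=[G,A,B,F,o,C,E]
After op 8 (replace(2, 'c')): offset=6, physical=[A,c,F,o,C,E,G], logical=[G,A,c,F,o,C,E]
After op 9 (replace(0, 'f')): offset=6, physical=[A,c,F,o,C,E,f], logical=[f,A,c,F,o,C,E]
After op 10 (rotate(+3)): offset=2, physical=[A,c,F,o,C,E,f], logical=[F,o,C,E,f,A,c]

Answer: F,o,C,E,f,A,c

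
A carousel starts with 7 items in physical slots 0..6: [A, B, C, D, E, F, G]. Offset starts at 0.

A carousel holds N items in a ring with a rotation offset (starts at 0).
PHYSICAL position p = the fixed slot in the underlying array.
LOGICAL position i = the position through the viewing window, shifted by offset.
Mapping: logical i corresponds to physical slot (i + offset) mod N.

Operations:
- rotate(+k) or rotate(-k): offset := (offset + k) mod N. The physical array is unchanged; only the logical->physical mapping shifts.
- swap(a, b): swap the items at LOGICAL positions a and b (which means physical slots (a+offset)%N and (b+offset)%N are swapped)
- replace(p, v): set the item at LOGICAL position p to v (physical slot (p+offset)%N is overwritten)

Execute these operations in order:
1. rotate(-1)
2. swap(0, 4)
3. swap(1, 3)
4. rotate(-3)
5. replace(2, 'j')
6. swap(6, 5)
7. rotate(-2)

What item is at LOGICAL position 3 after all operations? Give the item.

Answer: E

Derivation:
After op 1 (rotate(-1)): offset=6, physical=[A,B,C,D,E,F,G], logical=[G,A,B,C,D,E,F]
After op 2 (swap(0, 4)): offset=6, physical=[A,B,C,G,E,F,D], logical=[D,A,B,C,G,E,F]
After op 3 (swap(1, 3)): offset=6, physical=[C,B,A,G,E,F,D], logical=[D,C,B,A,G,E,F]
After op 4 (rotate(-3)): offset=3, physical=[C,B,A,G,E,F,D], logical=[G,E,F,D,C,B,A]
After op 5 (replace(2, 'j')): offset=3, physical=[C,B,A,G,E,j,D], logical=[G,E,j,D,C,B,A]
After op 6 (swap(6, 5)): offset=3, physical=[C,A,B,G,E,j,D], logical=[G,E,j,D,C,A,B]
After op 7 (rotate(-2)): offset=1, physical=[C,A,B,G,E,j,D], logical=[A,B,G,E,j,D,C]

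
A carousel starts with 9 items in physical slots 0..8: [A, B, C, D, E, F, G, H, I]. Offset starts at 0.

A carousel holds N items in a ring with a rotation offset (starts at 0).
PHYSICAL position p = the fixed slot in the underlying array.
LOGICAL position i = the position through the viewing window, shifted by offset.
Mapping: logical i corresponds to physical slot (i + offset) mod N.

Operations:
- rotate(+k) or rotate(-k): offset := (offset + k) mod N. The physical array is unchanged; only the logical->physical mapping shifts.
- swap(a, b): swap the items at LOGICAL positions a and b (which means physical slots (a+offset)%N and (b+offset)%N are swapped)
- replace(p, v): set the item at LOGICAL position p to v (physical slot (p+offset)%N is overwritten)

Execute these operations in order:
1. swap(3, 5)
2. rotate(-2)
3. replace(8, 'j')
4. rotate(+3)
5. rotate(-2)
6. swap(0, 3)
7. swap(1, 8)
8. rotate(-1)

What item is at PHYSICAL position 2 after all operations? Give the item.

After op 1 (swap(3, 5)): offset=0, physical=[A,B,C,F,E,D,G,H,I], logical=[A,B,C,F,E,D,G,H,I]
After op 2 (rotate(-2)): offset=7, physical=[A,B,C,F,E,D,G,H,I], logical=[H,I,A,B,C,F,E,D,G]
After op 3 (replace(8, 'j')): offset=7, physical=[A,B,C,F,E,D,j,H,I], logical=[H,I,A,B,C,F,E,D,j]
After op 4 (rotate(+3)): offset=1, physical=[A,B,C,F,E,D,j,H,I], logical=[B,C,F,E,D,j,H,I,A]
After op 5 (rotate(-2)): offset=8, physical=[A,B,C,F,E,D,j,H,I], logical=[I,A,B,C,F,E,D,j,H]
After op 6 (swap(0, 3)): offset=8, physical=[A,B,I,F,E,D,j,H,C], logical=[C,A,B,I,F,E,D,j,H]
After op 7 (swap(1, 8)): offset=8, physical=[H,B,I,F,E,D,j,A,C], logical=[C,H,B,I,F,E,D,j,A]
After op 8 (rotate(-1)): offset=7, physical=[H,B,I,F,E,D,j,A,C], logical=[A,C,H,B,I,F,E,D,j]

Answer: I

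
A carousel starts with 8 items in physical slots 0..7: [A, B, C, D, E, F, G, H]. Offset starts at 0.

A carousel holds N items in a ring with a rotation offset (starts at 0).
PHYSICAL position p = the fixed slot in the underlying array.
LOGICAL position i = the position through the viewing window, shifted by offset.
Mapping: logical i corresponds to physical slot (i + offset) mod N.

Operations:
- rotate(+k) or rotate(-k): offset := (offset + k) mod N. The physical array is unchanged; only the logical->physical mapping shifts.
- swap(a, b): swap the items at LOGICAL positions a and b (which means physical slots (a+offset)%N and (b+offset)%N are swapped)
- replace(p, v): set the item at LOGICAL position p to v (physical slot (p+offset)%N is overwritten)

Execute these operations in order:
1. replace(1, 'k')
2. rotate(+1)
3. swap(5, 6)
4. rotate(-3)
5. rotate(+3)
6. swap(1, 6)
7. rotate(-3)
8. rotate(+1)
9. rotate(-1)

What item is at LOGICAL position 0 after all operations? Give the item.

Answer: H

Derivation:
After op 1 (replace(1, 'k')): offset=0, physical=[A,k,C,D,E,F,G,H], logical=[A,k,C,D,E,F,G,H]
After op 2 (rotate(+1)): offset=1, physical=[A,k,C,D,E,F,G,H], logical=[k,C,D,E,F,G,H,A]
After op 3 (swap(5, 6)): offset=1, physical=[A,k,C,D,E,F,H,G], logical=[k,C,D,E,F,H,G,A]
After op 4 (rotate(-3)): offset=6, physical=[A,k,C,D,E,F,H,G], logical=[H,G,A,k,C,D,E,F]
After op 5 (rotate(+3)): offset=1, physical=[A,k,C,D,E,F,H,G], logical=[k,C,D,E,F,H,G,A]
After op 6 (swap(1, 6)): offset=1, physical=[A,k,G,D,E,F,H,C], logical=[k,G,D,E,F,H,C,A]
After op 7 (rotate(-3)): offset=6, physical=[A,k,G,D,E,F,H,C], logical=[H,C,A,k,G,D,E,F]
After op 8 (rotate(+1)): offset=7, physical=[A,k,G,D,E,F,H,C], logical=[C,A,k,G,D,E,F,H]
After op 9 (rotate(-1)): offset=6, physical=[A,k,G,D,E,F,H,C], logical=[H,C,A,k,G,D,E,F]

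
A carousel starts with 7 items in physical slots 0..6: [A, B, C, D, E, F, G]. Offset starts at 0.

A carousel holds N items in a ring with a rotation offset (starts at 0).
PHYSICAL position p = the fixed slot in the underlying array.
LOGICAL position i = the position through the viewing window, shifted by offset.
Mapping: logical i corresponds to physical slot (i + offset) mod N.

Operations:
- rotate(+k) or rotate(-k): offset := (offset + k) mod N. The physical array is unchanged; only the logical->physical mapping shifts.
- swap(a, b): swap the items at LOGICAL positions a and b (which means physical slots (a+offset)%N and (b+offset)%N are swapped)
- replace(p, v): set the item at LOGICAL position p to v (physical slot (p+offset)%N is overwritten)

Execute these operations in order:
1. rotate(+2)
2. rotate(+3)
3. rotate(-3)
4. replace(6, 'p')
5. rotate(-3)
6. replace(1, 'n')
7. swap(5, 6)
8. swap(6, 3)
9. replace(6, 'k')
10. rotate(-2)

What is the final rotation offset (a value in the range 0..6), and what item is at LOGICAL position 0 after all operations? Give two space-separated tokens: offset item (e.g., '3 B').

Answer: 4 F

Derivation:
After op 1 (rotate(+2)): offset=2, physical=[A,B,C,D,E,F,G], logical=[C,D,E,F,G,A,B]
After op 2 (rotate(+3)): offset=5, physical=[A,B,C,D,E,F,G], logical=[F,G,A,B,C,D,E]
After op 3 (rotate(-3)): offset=2, physical=[A,B,C,D,E,F,G], logical=[C,D,E,F,G,A,B]
After op 4 (replace(6, 'p')): offset=2, physical=[A,p,C,D,E,F,G], logical=[C,D,E,F,G,A,p]
After op 5 (rotate(-3)): offset=6, physical=[A,p,C,D,E,F,G], logical=[G,A,p,C,D,E,F]
After op 6 (replace(1, 'n')): offset=6, physical=[n,p,C,D,E,F,G], logical=[G,n,p,C,D,E,F]
After op 7 (swap(5, 6)): offset=6, physical=[n,p,C,D,F,E,G], logical=[G,n,p,C,D,F,E]
After op 8 (swap(6, 3)): offset=6, physical=[n,p,E,D,F,C,G], logical=[G,n,p,E,D,F,C]
After op 9 (replace(6, 'k')): offset=6, physical=[n,p,E,D,F,k,G], logical=[G,n,p,E,D,F,k]
After op 10 (rotate(-2)): offset=4, physical=[n,p,E,D,F,k,G], logical=[F,k,G,n,p,E,D]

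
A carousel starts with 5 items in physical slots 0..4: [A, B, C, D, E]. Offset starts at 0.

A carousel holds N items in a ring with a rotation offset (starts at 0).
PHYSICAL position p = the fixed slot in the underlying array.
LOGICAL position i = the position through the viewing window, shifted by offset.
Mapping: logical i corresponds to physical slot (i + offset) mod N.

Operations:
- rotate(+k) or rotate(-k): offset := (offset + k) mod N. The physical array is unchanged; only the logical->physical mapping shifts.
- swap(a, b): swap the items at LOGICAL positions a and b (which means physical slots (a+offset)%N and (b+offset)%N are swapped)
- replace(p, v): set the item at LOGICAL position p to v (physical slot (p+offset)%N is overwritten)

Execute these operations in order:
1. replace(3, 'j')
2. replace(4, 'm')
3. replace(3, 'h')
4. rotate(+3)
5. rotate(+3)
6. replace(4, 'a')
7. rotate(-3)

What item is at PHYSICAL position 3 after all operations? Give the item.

After op 1 (replace(3, 'j')): offset=0, physical=[A,B,C,j,E], logical=[A,B,C,j,E]
After op 2 (replace(4, 'm')): offset=0, physical=[A,B,C,j,m], logical=[A,B,C,j,m]
After op 3 (replace(3, 'h')): offset=0, physical=[A,B,C,h,m], logical=[A,B,C,h,m]
After op 4 (rotate(+3)): offset=3, physical=[A,B,C,h,m], logical=[h,m,A,B,C]
After op 5 (rotate(+3)): offset=1, physical=[A,B,C,h,m], logical=[B,C,h,m,A]
After op 6 (replace(4, 'a')): offset=1, physical=[a,B,C,h,m], logical=[B,C,h,m,a]
After op 7 (rotate(-3)): offset=3, physical=[a,B,C,h,m], logical=[h,m,a,B,C]

Answer: h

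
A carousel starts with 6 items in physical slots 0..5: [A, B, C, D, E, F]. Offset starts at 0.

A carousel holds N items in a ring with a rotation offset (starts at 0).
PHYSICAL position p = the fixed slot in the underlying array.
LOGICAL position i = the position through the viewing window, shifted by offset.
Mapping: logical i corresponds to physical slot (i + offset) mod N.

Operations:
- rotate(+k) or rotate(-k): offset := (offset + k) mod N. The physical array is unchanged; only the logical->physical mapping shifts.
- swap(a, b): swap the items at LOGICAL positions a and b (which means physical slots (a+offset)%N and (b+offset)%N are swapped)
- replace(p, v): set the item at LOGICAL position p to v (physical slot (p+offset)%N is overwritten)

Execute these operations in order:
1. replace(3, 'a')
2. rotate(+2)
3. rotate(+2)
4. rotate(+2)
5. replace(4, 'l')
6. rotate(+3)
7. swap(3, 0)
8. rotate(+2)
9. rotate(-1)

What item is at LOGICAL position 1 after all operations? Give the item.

Answer: F

Derivation:
After op 1 (replace(3, 'a')): offset=0, physical=[A,B,C,a,E,F], logical=[A,B,C,a,E,F]
After op 2 (rotate(+2)): offset=2, physical=[A,B,C,a,E,F], logical=[C,a,E,F,A,B]
After op 3 (rotate(+2)): offset=4, physical=[A,B,C,a,E,F], logical=[E,F,A,B,C,a]
After op 4 (rotate(+2)): offset=0, physical=[A,B,C,a,E,F], logical=[A,B,C,a,E,F]
After op 5 (replace(4, 'l')): offset=0, physical=[A,B,C,a,l,F], logical=[A,B,C,a,l,F]
After op 6 (rotate(+3)): offset=3, physical=[A,B,C,a,l,F], logical=[a,l,F,A,B,C]
After op 7 (swap(3, 0)): offset=3, physical=[a,B,C,A,l,F], logical=[A,l,F,a,B,C]
After op 8 (rotate(+2)): offset=5, physical=[a,B,C,A,l,F], logical=[F,a,B,C,A,l]
After op 9 (rotate(-1)): offset=4, physical=[a,B,C,A,l,F], logical=[l,F,a,B,C,A]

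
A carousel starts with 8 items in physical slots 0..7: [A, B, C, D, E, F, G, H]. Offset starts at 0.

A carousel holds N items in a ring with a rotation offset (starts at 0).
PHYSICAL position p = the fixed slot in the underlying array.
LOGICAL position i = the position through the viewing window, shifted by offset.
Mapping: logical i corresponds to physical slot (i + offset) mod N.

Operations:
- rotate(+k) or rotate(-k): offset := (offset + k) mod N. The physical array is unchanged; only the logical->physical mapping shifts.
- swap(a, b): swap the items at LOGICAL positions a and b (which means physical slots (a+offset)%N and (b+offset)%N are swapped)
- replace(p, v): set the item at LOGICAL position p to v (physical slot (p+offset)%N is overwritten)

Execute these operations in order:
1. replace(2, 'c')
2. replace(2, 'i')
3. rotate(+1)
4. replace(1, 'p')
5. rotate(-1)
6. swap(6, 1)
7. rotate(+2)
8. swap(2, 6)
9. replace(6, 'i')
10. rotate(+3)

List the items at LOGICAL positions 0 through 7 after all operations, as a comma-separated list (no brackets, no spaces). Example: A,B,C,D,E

Answer: F,B,H,i,G,p,D,A

Derivation:
After op 1 (replace(2, 'c')): offset=0, physical=[A,B,c,D,E,F,G,H], logical=[A,B,c,D,E,F,G,H]
After op 2 (replace(2, 'i')): offset=0, physical=[A,B,i,D,E,F,G,H], logical=[A,B,i,D,E,F,G,H]
After op 3 (rotate(+1)): offset=1, physical=[A,B,i,D,E,F,G,H], logical=[B,i,D,E,F,G,H,A]
After op 4 (replace(1, 'p')): offset=1, physical=[A,B,p,D,E,F,G,H], logical=[B,p,D,E,F,G,H,A]
After op 5 (rotate(-1)): offset=0, physical=[A,B,p,D,E,F,G,H], logical=[A,B,p,D,E,F,G,H]
After op 6 (swap(6, 1)): offset=0, physical=[A,G,p,D,E,F,B,H], logical=[A,G,p,D,E,F,B,H]
After op 7 (rotate(+2)): offset=2, physical=[A,G,p,D,E,F,B,H], logical=[p,D,E,F,B,H,A,G]
After op 8 (swap(2, 6)): offset=2, physical=[E,G,p,D,A,F,B,H], logical=[p,D,A,F,B,H,E,G]
After op 9 (replace(6, 'i')): offset=2, physical=[i,G,p,D,A,F,B,H], logical=[p,D,A,F,B,H,i,G]
After op 10 (rotate(+3)): offset=5, physical=[i,G,p,D,A,F,B,H], logical=[F,B,H,i,G,p,D,A]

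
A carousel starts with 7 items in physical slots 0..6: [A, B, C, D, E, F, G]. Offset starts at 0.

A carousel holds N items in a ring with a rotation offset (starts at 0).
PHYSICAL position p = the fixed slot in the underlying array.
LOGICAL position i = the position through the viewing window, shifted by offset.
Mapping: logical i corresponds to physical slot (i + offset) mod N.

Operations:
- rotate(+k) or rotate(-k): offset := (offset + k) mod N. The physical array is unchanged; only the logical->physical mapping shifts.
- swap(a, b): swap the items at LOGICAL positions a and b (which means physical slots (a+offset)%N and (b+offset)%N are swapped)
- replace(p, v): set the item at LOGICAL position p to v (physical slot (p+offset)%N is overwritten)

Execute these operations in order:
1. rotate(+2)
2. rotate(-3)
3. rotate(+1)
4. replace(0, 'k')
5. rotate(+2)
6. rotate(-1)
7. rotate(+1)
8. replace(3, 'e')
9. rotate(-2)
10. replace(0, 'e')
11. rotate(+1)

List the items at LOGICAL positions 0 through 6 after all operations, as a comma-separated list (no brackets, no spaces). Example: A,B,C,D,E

Answer: B,C,D,E,e,G,e

Derivation:
After op 1 (rotate(+2)): offset=2, physical=[A,B,C,D,E,F,G], logical=[C,D,E,F,G,A,B]
After op 2 (rotate(-3)): offset=6, physical=[A,B,C,D,E,F,G], logical=[G,A,B,C,D,E,F]
After op 3 (rotate(+1)): offset=0, physical=[A,B,C,D,E,F,G], logical=[A,B,C,D,E,F,G]
After op 4 (replace(0, 'k')): offset=0, physical=[k,B,C,D,E,F,G], logical=[k,B,C,D,E,F,G]
After op 5 (rotate(+2)): offset=2, physical=[k,B,C,D,E,F,G], logical=[C,D,E,F,G,k,B]
After op 6 (rotate(-1)): offset=1, physical=[k,B,C,D,E,F,G], logical=[B,C,D,E,F,G,k]
After op 7 (rotate(+1)): offset=2, physical=[k,B,C,D,E,F,G], logical=[C,D,E,F,G,k,B]
After op 8 (replace(3, 'e')): offset=2, physical=[k,B,C,D,E,e,G], logical=[C,D,E,e,G,k,B]
After op 9 (rotate(-2)): offset=0, physical=[k,B,C,D,E,e,G], logical=[k,B,C,D,E,e,G]
After op 10 (replace(0, 'e')): offset=0, physical=[e,B,C,D,E,e,G], logical=[e,B,C,D,E,e,G]
After op 11 (rotate(+1)): offset=1, physical=[e,B,C,D,E,e,G], logical=[B,C,D,E,e,G,e]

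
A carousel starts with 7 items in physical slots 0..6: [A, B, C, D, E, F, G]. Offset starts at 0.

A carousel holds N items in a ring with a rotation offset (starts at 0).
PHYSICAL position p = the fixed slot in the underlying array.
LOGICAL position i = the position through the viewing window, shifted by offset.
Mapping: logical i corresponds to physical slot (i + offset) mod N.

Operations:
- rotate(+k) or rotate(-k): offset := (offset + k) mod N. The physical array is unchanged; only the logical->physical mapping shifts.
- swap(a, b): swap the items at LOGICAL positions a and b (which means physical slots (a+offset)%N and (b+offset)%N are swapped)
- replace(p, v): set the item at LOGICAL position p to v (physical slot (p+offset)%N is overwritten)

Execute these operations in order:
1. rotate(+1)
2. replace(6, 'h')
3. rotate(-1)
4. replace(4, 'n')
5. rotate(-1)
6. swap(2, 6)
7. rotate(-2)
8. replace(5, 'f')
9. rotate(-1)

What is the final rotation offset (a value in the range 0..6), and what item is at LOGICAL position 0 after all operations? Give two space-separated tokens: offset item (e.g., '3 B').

After op 1 (rotate(+1)): offset=1, physical=[A,B,C,D,E,F,G], logical=[B,C,D,E,F,G,A]
After op 2 (replace(6, 'h')): offset=1, physical=[h,B,C,D,E,F,G], logical=[B,C,D,E,F,G,h]
After op 3 (rotate(-1)): offset=0, physical=[h,B,C,D,E,F,G], logical=[h,B,C,D,E,F,G]
After op 4 (replace(4, 'n')): offset=0, physical=[h,B,C,D,n,F,G], logical=[h,B,C,D,n,F,G]
After op 5 (rotate(-1)): offset=6, physical=[h,B,C,D,n,F,G], logical=[G,h,B,C,D,n,F]
After op 6 (swap(2, 6)): offset=6, physical=[h,F,C,D,n,B,G], logical=[G,h,F,C,D,n,B]
After op 7 (rotate(-2)): offset=4, physical=[h,F,C,D,n,B,G], logical=[n,B,G,h,F,C,D]
After op 8 (replace(5, 'f')): offset=4, physical=[h,F,f,D,n,B,G], logical=[n,B,G,h,F,f,D]
After op 9 (rotate(-1)): offset=3, physical=[h,F,f,D,n,B,G], logical=[D,n,B,G,h,F,f]

Answer: 3 D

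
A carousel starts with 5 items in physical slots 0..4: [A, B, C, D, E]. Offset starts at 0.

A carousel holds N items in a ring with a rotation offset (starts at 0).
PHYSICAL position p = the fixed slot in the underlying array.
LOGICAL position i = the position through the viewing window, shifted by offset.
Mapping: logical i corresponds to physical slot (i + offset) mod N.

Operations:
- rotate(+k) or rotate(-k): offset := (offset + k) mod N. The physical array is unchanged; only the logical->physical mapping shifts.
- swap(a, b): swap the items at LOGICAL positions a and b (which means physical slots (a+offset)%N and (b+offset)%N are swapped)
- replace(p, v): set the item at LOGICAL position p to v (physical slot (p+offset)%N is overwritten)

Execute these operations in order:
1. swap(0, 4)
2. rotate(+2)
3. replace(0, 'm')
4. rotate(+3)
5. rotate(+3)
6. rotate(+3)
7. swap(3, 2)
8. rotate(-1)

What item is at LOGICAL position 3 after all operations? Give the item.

After op 1 (swap(0, 4)): offset=0, physical=[E,B,C,D,A], logical=[E,B,C,D,A]
After op 2 (rotate(+2)): offset=2, physical=[E,B,C,D,A], logical=[C,D,A,E,B]
After op 3 (replace(0, 'm')): offset=2, physical=[E,B,m,D,A], logical=[m,D,A,E,B]
After op 4 (rotate(+3)): offset=0, physical=[E,B,m,D,A], logical=[E,B,m,D,A]
After op 5 (rotate(+3)): offset=3, physical=[E,B,m,D,A], logical=[D,A,E,B,m]
After op 6 (rotate(+3)): offset=1, physical=[E,B,m,D,A], logical=[B,m,D,A,E]
After op 7 (swap(3, 2)): offset=1, physical=[E,B,m,A,D], logical=[B,m,A,D,E]
After op 8 (rotate(-1)): offset=0, physical=[E,B,m,A,D], logical=[E,B,m,A,D]

Answer: A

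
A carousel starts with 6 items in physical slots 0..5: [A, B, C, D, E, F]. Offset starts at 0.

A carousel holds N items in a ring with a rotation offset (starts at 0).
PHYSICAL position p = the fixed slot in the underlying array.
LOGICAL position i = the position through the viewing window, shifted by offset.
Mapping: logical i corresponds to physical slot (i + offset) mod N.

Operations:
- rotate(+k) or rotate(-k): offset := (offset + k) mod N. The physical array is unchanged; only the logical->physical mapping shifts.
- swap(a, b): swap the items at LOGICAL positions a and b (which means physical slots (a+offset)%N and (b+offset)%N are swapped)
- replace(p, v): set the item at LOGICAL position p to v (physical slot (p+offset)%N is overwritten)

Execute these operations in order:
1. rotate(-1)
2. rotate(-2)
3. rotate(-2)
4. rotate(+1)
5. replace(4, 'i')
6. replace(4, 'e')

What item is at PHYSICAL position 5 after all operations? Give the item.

Answer: F

Derivation:
After op 1 (rotate(-1)): offset=5, physical=[A,B,C,D,E,F], logical=[F,A,B,C,D,E]
After op 2 (rotate(-2)): offset=3, physical=[A,B,C,D,E,F], logical=[D,E,F,A,B,C]
After op 3 (rotate(-2)): offset=1, physical=[A,B,C,D,E,F], logical=[B,C,D,E,F,A]
After op 4 (rotate(+1)): offset=2, physical=[A,B,C,D,E,F], logical=[C,D,E,F,A,B]
After op 5 (replace(4, 'i')): offset=2, physical=[i,B,C,D,E,F], logical=[C,D,E,F,i,B]
After op 6 (replace(4, 'e')): offset=2, physical=[e,B,C,D,E,F], logical=[C,D,E,F,e,B]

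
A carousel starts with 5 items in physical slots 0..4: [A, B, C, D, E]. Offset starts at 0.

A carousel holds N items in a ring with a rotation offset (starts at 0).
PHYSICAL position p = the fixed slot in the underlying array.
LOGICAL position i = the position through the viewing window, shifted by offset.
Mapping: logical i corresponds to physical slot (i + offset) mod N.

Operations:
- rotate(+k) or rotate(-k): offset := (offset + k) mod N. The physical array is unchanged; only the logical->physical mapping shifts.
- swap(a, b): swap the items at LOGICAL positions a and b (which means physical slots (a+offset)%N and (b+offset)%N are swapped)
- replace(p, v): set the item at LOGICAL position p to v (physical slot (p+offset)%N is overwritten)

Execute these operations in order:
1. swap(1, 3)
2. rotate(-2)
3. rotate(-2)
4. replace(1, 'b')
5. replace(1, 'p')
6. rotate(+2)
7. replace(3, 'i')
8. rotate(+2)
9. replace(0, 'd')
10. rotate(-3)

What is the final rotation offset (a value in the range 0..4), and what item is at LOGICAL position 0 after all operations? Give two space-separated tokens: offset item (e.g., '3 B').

Answer: 2 p

Derivation:
After op 1 (swap(1, 3)): offset=0, physical=[A,D,C,B,E], logical=[A,D,C,B,E]
After op 2 (rotate(-2)): offset=3, physical=[A,D,C,B,E], logical=[B,E,A,D,C]
After op 3 (rotate(-2)): offset=1, physical=[A,D,C,B,E], logical=[D,C,B,E,A]
After op 4 (replace(1, 'b')): offset=1, physical=[A,D,b,B,E], logical=[D,b,B,E,A]
After op 5 (replace(1, 'p')): offset=1, physical=[A,D,p,B,E], logical=[D,p,B,E,A]
After op 6 (rotate(+2)): offset=3, physical=[A,D,p,B,E], logical=[B,E,A,D,p]
After op 7 (replace(3, 'i')): offset=3, physical=[A,i,p,B,E], logical=[B,E,A,i,p]
After op 8 (rotate(+2)): offset=0, physical=[A,i,p,B,E], logical=[A,i,p,B,E]
After op 9 (replace(0, 'd')): offset=0, physical=[d,i,p,B,E], logical=[d,i,p,B,E]
After op 10 (rotate(-3)): offset=2, physical=[d,i,p,B,E], logical=[p,B,E,d,i]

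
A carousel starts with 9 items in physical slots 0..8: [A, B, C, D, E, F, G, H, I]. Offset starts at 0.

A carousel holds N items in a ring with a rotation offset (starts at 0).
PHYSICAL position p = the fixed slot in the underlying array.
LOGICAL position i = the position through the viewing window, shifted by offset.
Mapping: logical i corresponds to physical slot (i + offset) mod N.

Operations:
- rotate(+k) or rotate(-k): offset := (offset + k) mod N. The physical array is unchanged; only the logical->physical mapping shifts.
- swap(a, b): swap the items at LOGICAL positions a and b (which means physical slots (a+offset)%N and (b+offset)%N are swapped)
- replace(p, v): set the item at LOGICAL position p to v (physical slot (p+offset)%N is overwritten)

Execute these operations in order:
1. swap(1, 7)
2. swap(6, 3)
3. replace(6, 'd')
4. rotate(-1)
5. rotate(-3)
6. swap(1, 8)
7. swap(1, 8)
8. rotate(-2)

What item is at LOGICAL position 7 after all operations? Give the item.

After op 1 (swap(1, 7)): offset=0, physical=[A,H,C,D,E,F,G,B,I], logical=[A,H,C,D,E,F,G,B,I]
After op 2 (swap(6, 3)): offset=0, physical=[A,H,C,G,E,F,D,B,I], logical=[A,H,C,G,E,F,D,B,I]
After op 3 (replace(6, 'd')): offset=0, physical=[A,H,C,G,E,F,d,B,I], logical=[A,H,C,G,E,F,d,B,I]
After op 4 (rotate(-1)): offset=8, physical=[A,H,C,G,E,F,d,B,I], logical=[I,A,H,C,G,E,F,d,B]
After op 5 (rotate(-3)): offset=5, physical=[A,H,C,G,E,F,d,B,I], logical=[F,d,B,I,A,H,C,G,E]
After op 6 (swap(1, 8)): offset=5, physical=[A,H,C,G,d,F,E,B,I], logical=[F,E,B,I,A,H,C,G,d]
After op 7 (swap(1, 8)): offset=5, physical=[A,H,C,G,E,F,d,B,I], logical=[F,d,B,I,A,H,C,G,E]
After op 8 (rotate(-2)): offset=3, physical=[A,H,C,G,E,F,d,B,I], logical=[G,E,F,d,B,I,A,H,C]

Answer: H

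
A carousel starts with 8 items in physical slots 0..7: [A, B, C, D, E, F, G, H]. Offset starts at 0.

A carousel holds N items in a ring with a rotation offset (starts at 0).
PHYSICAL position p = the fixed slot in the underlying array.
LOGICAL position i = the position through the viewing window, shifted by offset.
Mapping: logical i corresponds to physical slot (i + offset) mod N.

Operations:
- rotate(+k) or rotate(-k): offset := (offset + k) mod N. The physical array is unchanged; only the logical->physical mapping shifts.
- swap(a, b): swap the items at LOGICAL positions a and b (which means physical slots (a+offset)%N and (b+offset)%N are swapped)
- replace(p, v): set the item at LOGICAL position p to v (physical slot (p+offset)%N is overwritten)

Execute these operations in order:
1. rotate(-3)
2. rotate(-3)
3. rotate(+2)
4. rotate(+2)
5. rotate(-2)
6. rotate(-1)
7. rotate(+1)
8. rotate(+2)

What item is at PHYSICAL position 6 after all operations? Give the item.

Answer: G

Derivation:
After op 1 (rotate(-3)): offset=5, physical=[A,B,C,D,E,F,G,H], logical=[F,G,H,A,B,C,D,E]
After op 2 (rotate(-3)): offset=2, physical=[A,B,C,D,E,F,G,H], logical=[C,D,E,F,G,H,A,B]
After op 3 (rotate(+2)): offset=4, physical=[A,B,C,D,E,F,G,H], logical=[E,F,G,H,A,B,C,D]
After op 4 (rotate(+2)): offset=6, physical=[A,B,C,D,E,F,G,H], logical=[G,H,A,B,C,D,E,F]
After op 5 (rotate(-2)): offset=4, physical=[A,B,C,D,E,F,G,H], logical=[E,F,G,H,A,B,C,D]
After op 6 (rotate(-1)): offset=3, physical=[A,B,C,D,E,F,G,H], logical=[D,E,F,G,H,A,B,C]
After op 7 (rotate(+1)): offset=4, physical=[A,B,C,D,E,F,G,H], logical=[E,F,G,H,A,B,C,D]
After op 8 (rotate(+2)): offset=6, physical=[A,B,C,D,E,F,G,H], logical=[G,H,A,B,C,D,E,F]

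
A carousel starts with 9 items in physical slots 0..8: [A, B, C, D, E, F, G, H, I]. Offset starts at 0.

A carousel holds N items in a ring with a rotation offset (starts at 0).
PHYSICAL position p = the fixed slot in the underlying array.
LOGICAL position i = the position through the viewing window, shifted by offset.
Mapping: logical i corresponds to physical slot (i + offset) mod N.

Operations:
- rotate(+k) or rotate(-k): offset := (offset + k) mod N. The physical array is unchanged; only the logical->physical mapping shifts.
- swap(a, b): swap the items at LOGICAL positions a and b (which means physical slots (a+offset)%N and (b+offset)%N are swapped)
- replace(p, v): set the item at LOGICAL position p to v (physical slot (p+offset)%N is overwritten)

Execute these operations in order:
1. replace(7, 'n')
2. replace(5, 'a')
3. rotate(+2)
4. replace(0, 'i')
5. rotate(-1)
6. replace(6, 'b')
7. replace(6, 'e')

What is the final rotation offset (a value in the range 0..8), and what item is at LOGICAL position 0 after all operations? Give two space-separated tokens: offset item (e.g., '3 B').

After op 1 (replace(7, 'n')): offset=0, physical=[A,B,C,D,E,F,G,n,I], logical=[A,B,C,D,E,F,G,n,I]
After op 2 (replace(5, 'a')): offset=0, physical=[A,B,C,D,E,a,G,n,I], logical=[A,B,C,D,E,a,G,n,I]
After op 3 (rotate(+2)): offset=2, physical=[A,B,C,D,E,a,G,n,I], logical=[C,D,E,a,G,n,I,A,B]
After op 4 (replace(0, 'i')): offset=2, physical=[A,B,i,D,E,a,G,n,I], logical=[i,D,E,a,G,n,I,A,B]
After op 5 (rotate(-1)): offset=1, physical=[A,B,i,D,E,a,G,n,I], logical=[B,i,D,E,a,G,n,I,A]
After op 6 (replace(6, 'b')): offset=1, physical=[A,B,i,D,E,a,G,b,I], logical=[B,i,D,E,a,G,b,I,A]
After op 7 (replace(6, 'e')): offset=1, physical=[A,B,i,D,E,a,G,e,I], logical=[B,i,D,E,a,G,e,I,A]

Answer: 1 B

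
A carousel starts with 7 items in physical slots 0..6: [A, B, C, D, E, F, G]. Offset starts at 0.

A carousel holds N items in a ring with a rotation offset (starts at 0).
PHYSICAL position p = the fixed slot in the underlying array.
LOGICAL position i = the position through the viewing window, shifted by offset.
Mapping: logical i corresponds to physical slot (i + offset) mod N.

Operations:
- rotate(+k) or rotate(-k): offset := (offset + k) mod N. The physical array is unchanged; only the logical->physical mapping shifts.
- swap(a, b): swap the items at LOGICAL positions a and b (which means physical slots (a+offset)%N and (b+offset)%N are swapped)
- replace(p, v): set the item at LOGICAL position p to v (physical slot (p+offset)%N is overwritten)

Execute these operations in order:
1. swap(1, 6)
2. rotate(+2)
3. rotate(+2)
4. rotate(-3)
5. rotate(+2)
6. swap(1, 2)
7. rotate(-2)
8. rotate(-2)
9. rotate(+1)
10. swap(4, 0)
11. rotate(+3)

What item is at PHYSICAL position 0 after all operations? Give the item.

Answer: F

Derivation:
After op 1 (swap(1, 6)): offset=0, physical=[A,G,C,D,E,F,B], logical=[A,G,C,D,E,F,B]
After op 2 (rotate(+2)): offset=2, physical=[A,G,C,D,E,F,B], logical=[C,D,E,F,B,A,G]
After op 3 (rotate(+2)): offset=4, physical=[A,G,C,D,E,F,B], logical=[E,F,B,A,G,C,D]
After op 4 (rotate(-3)): offset=1, physical=[A,G,C,D,E,F,B], logical=[G,C,D,E,F,B,A]
After op 5 (rotate(+2)): offset=3, physical=[A,G,C,D,E,F,B], logical=[D,E,F,B,A,G,C]
After op 6 (swap(1, 2)): offset=3, physical=[A,G,C,D,F,E,B], logical=[D,F,E,B,A,G,C]
After op 7 (rotate(-2)): offset=1, physical=[A,G,C,D,F,E,B], logical=[G,C,D,F,E,B,A]
After op 8 (rotate(-2)): offset=6, physical=[A,G,C,D,F,E,B], logical=[B,A,G,C,D,F,E]
After op 9 (rotate(+1)): offset=0, physical=[A,G,C,D,F,E,B], logical=[A,G,C,D,F,E,B]
After op 10 (swap(4, 0)): offset=0, physical=[F,G,C,D,A,E,B], logical=[F,G,C,D,A,E,B]
After op 11 (rotate(+3)): offset=3, physical=[F,G,C,D,A,E,B], logical=[D,A,E,B,F,G,C]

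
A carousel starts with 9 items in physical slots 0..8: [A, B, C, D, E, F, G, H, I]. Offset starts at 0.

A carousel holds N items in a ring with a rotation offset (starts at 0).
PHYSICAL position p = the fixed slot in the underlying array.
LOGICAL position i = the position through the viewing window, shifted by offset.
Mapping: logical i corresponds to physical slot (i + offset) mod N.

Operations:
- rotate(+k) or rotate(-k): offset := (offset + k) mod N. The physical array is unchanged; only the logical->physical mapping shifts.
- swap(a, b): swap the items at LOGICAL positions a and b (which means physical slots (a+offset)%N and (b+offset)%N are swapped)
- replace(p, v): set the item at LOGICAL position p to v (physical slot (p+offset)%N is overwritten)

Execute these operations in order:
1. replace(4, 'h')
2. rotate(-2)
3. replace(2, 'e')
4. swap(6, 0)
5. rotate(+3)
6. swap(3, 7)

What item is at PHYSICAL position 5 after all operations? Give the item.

Answer: F

Derivation:
After op 1 (replace(4, 'h')): offset=0, physical=[A,B,C,D,h,F,G,H,I], logical=[A,B,C,D,h,F,G,H,I]
After op 2 (rotate(-2)): offset=7, physical=[A,B,C,D,h,F,G,H,I], logical=[H,I,A,B,C,D,h,F,G]
After op 3 (replace(2, 'e')): offset=7, physical=[e,B,C,D,h,F,G,H,I], logical=[H,I,e,B,C,D,h,F,G]
After op 4 (swap(6, 0)): offset=7, physical=[e,B,C,D,H,F,G,h,I], logical=[h,I,e,B,C,D,H,F,G]
After op 5 (rotate(+3)): offset=1, physical=[e,B,C,D,H,F,G,h,I], logical=[B,C,D,H,F,G,h,I,e]
After op 6 (swap(3, 7)): offset=1, physical=[e,B,C,D,I,F,G,h,H], logical=[B,C,D,I,F,G,h,H,e]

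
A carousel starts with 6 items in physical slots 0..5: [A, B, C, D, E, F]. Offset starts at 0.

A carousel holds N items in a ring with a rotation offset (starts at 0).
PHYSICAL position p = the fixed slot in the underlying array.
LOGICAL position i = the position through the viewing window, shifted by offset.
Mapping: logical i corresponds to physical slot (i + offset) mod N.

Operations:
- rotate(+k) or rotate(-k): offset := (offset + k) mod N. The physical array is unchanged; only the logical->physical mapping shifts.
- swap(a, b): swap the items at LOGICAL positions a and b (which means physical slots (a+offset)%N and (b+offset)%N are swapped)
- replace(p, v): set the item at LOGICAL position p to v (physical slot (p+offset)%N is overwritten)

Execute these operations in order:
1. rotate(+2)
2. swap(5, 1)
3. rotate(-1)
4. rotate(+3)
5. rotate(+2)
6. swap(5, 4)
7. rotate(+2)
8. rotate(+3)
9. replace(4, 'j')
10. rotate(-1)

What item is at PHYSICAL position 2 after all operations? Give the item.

Answer: C

Derivation:
After op 1 (rotate(+2)): offset=2, physical=[A,B,C,D,E,F], logical=[C,D,E,F,A,B]
After op 2 (swap(5, 1)): offset=2, physical=[A,D,C,B,E,F], logical=[C,B,E,F,A,D]
After op 3 (rotate(-1)): offset=1, physical=[A,D,C,B,E,F], logical=[D,C,B,E,F,A]
After op 4 (rotate(+3)): offset=4, physical=[A,D,C,B,E,F], logical=[E,F,A,D,C,B]
After op 5 (rotate(+2)): offset=0, physical=[A,D,C,B,E,F], logical=[A,D,C,B,E,F]
After op 6 (swap(5, 4)): offset=0, physical=[A,D,C,B,F,E], logical=[A,D,C,B,F,E]
After op 7 (rotate(+2)): offset=2, physical=[A,D,C,B,F,E], logical=[C,B,F,E,A,D]
After op 8 (rotate(+3)): offset=5, physical=[A,D,C,B,F,E], logical=[E,A,D,C,B,F]
After op 9 (replace(4, 'j')): offset=5, physical=[A,D,C,j,F,E], logical=[E,A,D,C,j,F]
After op 10 (rotate(-1)): offset=4, physical=[A,D,C,j,F,E], logical=[F,E,A,D,C,j]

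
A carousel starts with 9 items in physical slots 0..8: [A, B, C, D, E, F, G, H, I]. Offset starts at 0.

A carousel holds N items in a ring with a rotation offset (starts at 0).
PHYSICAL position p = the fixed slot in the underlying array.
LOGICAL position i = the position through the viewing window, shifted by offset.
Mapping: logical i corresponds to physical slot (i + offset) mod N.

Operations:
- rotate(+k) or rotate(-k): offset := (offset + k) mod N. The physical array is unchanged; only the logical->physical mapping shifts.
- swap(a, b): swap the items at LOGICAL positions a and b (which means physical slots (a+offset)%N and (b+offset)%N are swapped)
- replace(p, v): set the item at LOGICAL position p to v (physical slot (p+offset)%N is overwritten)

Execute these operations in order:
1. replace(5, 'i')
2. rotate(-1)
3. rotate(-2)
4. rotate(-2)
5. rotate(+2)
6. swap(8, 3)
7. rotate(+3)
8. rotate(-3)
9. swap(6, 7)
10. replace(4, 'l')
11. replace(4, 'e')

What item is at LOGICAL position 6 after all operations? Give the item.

After op 1 (replace(5, 'i')): offset=0, physical=[A,B,C,D,E,i,G,H,I], logical=[A,B,C,D,E,i,G,H,I]
After op 2 (rotate(-1)): offset=8, physical=[A,B,C,D,E,i,G,H,I], logical=[I,A,B,C,D,E,i,G,H]
After op 3 (rotate(-2)): offset=6, physical=[A,B,C,D,E,i,G,H,I], logical=[G,H,I,A,B,C,D,E,i]
After op 4 (rotate(-2)): offset=4, physical=[A,B,C,D,E,i,G,H,I], logical=[E,i,G,H,I,A,B,C,D]
After op 5 (rotate(+2)): offset=6, physical=[A,B,C,D,E,i,G,H,I], logical=[G,H,I,A,B,C,D,E,i]
After op 6 (swap(8, 3)): offset=6, physical=[i,B,C,D,E,A,G,H,I], logical=[G,H,I,i,B,C,D,E,A]
After op 7 (rotate(+3)): offset=0, physical=[i,B,C,D,E,A,G,H,I], logical=[i,B,C,D,E,A,G,H,I]
After op 8 (rotate(-3)): offset=6, physical=[i,B,C,D,E,A,G,H,I], logical=[G,H,I,i,B,C,D,E,A]
After op 9 (swap(6, 7)): offset=6, physical=[i,B,C,E,D,A,G,H,I], logical=[G,H,I,i,B,C,E,D,A]
After op 10 (replace(4, 'l')): offset=6, physical=[i,l,C,E,D,A,G,H,I], logical=[G,H,I,i,l,C,E,D,A]
After op 11 (replace(4, 'e')): offset=6, physical=[i,e,C,E,D,A,G,H,I], logical=[G,H,I,i,e,C,E,D,A]

Answer: E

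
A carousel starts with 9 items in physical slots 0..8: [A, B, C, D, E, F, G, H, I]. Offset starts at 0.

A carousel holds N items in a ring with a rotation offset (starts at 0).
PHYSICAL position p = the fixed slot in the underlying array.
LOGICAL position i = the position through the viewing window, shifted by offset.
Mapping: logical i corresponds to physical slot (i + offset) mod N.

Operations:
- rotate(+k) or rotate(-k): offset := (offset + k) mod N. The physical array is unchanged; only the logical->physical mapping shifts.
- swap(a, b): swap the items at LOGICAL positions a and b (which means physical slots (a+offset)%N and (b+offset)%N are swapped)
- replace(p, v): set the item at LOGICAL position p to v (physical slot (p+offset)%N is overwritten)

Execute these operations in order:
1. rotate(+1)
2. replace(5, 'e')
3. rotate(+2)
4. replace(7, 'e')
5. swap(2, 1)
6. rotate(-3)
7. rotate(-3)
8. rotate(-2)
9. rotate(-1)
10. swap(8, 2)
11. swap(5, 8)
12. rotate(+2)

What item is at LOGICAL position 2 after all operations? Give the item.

Answer: H

Derivation:
After op 1 (rotate(+1)): offset=1, physical=[A,B,C,D,E,F,G,H,I], logical=[B,C,D,E,F,G,H,I,A]
After op 2 (replace(5, 'e')): offset=1, physical=[A,B,C,D,E,F,e,H,I], logical=[B,C,D,E,F,e,H,I,A]
After op 3 (rotate(+2)): offset=3, physical=[A,B,C,D,E,F,e,H,I], logical=[D,E,F,e,H,I,A,B,C]
After op 4 (replace(7, 'e')): offset=3, physical=[A,e,C,D,E,F,e,H,I], logical=[D,E,F,e,H,I,A,e,C]
After op 5 (swap(2, 1)): offset=3, physical=[A,e,C,D,F,E,e,H,I], logical=[D,F,E,e,H,I,A,e,C]
After op 6 (rotate(-3)): offset=0, physical=[A,e,C,D,F,E,e,H,I], logical=[A,e,C,D,F,E,e,H,I]
After op 7 (rotate(-3)): offset=6, physical=[A,e,C,D,F,E,e,H,I], logical=[e,H,I,A,e,C,D,F,E]
After op 8 (rotate(-2)): offset=4, physical=[A,e,C,D,F,E,e,H,I], logical=[F,E,e,H,I,A,e,C,D]
After op 9 (rotate(-1)): offset=3, physical=[A,e,C,D,F,E,e,H,I], logical=[D,F,E,e,H,I,A,e,C]
After op 10 (swap(8, 2)): offset=3, physical=[A,e,E,D,F,C,e,H,I], logical=[D,F,C,e,H,I,A,e,E]
After op 11 (swap(5, 8)): offset=3, physical=[A,e,I,D,F,C,e,H,E], logical=[D,F,C,e,H,E,A,e,I]
After op 12 (rotate(+2)): offset=5, physical=[A,e,I,D,F,C,e,H,E], logical=[C,e,H,E,A,e,I,D,F]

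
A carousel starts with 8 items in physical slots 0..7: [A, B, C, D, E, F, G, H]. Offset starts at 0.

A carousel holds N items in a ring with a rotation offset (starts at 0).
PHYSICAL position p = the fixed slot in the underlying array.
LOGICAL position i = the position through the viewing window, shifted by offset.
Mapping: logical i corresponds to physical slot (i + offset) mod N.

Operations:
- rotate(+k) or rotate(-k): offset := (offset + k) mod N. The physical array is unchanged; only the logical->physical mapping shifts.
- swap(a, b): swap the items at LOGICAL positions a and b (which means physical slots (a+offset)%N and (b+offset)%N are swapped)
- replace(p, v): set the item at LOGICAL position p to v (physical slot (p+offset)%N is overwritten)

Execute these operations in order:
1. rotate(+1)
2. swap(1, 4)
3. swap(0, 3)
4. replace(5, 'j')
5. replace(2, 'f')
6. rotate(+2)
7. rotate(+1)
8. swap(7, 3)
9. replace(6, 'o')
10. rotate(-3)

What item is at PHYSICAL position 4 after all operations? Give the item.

After op 1 (rotate(+1)): offset=1, physical=[A,B,C,D,E,F,G,H], logical=[B,C,D,E,F,G,H,A]
After op 2 (swap(1, 4)): offset=1, physical=[A,B,F,D,E,C,G,H], logical=[B,F,D,E,C,G,H,A]
After op 3 (swap(0, 3)): offset=1, physical=[A,E,F,D,B,C,G,H], logical=[E,F,D,B,C,G,H,A]
After op 4 (replace(5, 'j')): offset=1, physical=[A,E,F,D,B,C,j,H], logical=[E,F,D,B,C,j,H,A]
After op 5 (replace(2, 'f')): offset=1, physical=[A,E,F,f,B,C,j,H], logical=[E,F,f,B,C,j,H,A]
After op 6 (rotate(+2)): offset=3, physical=[A,E,F,f,B,C,j,H], logical=[f,B,C,j,H,A,E,F]
After op 7 (rotate(+1)): offset=4, physical=[A,E,F,f,B,C,j,H], logical=[B,C,j,H,A,E,F,f]
After op 8 (swap(7, 3)): offset=4, physical=[A,E,F,H,B,C,j,f], logical=[B,C,j,f,A,E,F,H]
After op 9 (replace(6, 'o')): offset=4, physical=[A,E,o,H,B,C,j,f], logical=[B,C,j,f,A,E,o,H]
After op 10 (rotate(-3)): offset=1, physical=[A,E,o,H,B,C,j,f], logical=[E,o,H,B,C,j,f,A]

Answer: B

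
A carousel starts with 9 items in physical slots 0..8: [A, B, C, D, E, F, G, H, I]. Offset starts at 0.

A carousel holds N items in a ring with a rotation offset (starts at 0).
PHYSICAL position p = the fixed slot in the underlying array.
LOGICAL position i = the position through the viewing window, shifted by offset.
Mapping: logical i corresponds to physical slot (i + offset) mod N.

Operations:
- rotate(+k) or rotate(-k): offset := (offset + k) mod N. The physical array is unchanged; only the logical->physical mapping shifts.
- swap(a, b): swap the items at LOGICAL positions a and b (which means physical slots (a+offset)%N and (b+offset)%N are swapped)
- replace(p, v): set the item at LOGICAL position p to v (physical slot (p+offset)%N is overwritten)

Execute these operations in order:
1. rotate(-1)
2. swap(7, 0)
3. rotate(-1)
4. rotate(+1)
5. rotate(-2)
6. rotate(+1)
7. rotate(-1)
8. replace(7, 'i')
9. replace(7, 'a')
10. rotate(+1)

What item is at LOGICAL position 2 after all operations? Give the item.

After op 1 (rotate(-1)): offset=8, physical=[A,B,C,D,E,F,G,H,I], logical=[I,A,B,C,D,E,F,G,H]
After op 2 (swap(7, 0)): offset=8, physical=[A,B,C,D,E,F,I,H,G], logical=[G,A,B,C,D,E,F,I,H]
After op 3 (rotate(-1)): offset=7, physical=[A,B,C,D,E,F,I,H,G], logical=[H,G,A,B,C,D,E,F,I]
After op 4 (rotate(+1)): offset=8, physical=[A,B,C,D,E,F,I,H,G], logical=[G,A,B,C,D,E,F,I,H]
After op 5 (rotate(-2)): offset=6, physical=[A,B,C,D,E,F,I,H,G], logical=[I,H,G,A,B,C,D,E,F]
After op 6 (rotate(+1)): offset=7, physical=[A,B,C,D,E,F,I,H,G], logical=[H,G,A,B,C,D,E,F,I]
After op 7 (rotate(-1)): offset=6, physical=[A,B,C,D,E,F,I,H,G], logical=[I,H,G,A,B,C,D,E,F]
After op 8 (replace(7, 'i')): offset=6, physical=[A,B,C,D,i,F,I,H,G], logical=[I,H,G,A,B,C,D,i,F]
After op 9 (replace(7, 'a')): offset=6, physical=[A,B,C,D,a,F,I,H,G], logical=[I,H,G,A,B,C,D,a,F]
After op 10 (rotate(+1)): offset=7, physical=[A,B,C,D,a,F,I,H,G], logical=[H,G,A,B,C,D,a,F,I]

Answer: A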